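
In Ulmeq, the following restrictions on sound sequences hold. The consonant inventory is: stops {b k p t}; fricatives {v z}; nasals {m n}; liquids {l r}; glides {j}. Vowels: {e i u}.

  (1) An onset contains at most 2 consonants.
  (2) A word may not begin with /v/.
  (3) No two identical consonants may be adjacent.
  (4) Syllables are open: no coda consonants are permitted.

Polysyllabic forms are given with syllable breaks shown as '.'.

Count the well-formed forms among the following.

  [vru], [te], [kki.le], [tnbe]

1

[vru] — violates constraint 2: word begins with /v/ → ill-formed
[te] — σ1 onset /t/, coda /∅/ ok → well-formed
[kki.le] — violates constraint 3: adjacent identical consonants /kk/ → ill-formed
[tnbe] — violates constraint 1: syllable 1 onset /tnb/ has 3 consonants (> 2) → ill-formed
Well-formed: [te] → 1.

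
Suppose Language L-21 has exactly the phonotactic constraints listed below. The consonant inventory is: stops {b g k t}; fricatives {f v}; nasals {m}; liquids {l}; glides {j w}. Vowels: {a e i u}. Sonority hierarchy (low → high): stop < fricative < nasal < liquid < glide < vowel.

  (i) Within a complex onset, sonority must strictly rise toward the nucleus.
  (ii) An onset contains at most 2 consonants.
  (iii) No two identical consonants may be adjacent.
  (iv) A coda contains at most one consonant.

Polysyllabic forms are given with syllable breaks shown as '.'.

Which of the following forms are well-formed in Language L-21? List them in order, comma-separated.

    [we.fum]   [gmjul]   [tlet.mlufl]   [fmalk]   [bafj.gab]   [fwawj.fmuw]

[we.fum] — σ1 onset /w/, coda /∅/ ok; σ2 onset /f/, coda /m/ ok → well-formed
[gmjul] — violates constraint (ii): syllable 1 onset /gmj/ has 3 consonants (> 2) → ill-formed
[tlet.mlufl] — violates constraint (iv): syllable 2 coda /fl/ has 2 consonants (> 1) → ill-formed
[fmalk] — violates constraint (iv): syllable 1 coda /lk/ has 2 consonants (> 1) → ill-formed
[bafj.gab] — violates constraint (iv): syllable 1 coda /fj/ has 2 consonants (> 1) → ill-formed
[fwawj.fmuw] — violates constraint (iv): syllable 1 coda /wj/ has 2 consonants (> 1) → ill-formed

[we.fum]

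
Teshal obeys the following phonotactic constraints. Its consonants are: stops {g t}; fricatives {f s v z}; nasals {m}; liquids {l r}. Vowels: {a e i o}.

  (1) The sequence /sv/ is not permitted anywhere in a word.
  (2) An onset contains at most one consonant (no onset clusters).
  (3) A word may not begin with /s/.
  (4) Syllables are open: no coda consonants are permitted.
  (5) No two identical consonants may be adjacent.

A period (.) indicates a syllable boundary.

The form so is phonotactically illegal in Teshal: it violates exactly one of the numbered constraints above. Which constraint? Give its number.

3

so: word begins with /s/.
This is a violation of constraint 3: "A word may not begin with /s/."
The remaining constraints (1, 2, 4, 5) are satisfied.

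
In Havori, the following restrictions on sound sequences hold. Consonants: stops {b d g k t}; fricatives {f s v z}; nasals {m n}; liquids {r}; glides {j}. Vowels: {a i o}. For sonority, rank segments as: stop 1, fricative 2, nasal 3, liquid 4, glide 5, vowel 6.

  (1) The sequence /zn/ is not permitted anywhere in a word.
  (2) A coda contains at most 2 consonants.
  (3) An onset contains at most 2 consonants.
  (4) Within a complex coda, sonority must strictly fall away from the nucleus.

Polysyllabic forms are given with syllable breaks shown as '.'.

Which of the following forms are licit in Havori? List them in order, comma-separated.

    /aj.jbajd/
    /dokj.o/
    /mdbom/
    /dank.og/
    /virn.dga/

/aj.jbajd/, /dank.og/, /virn.dga/

/aj.jbajd/ — σ1 onset /∅/, coda /j/ ok; σ2 onset /jb/ (2C), coda /jd/ (5→1 falls) ok → licit
/dokj.o/ — violates constraint 4: syllable 1 coda /kj/: /k/ (stop, 1) → /j/ (glide, 5) does not fall → illicit
/mdbom/ — violates constraint 3: syllable 1 onset /mdb/ has 3 consonants (> 2) → illicit
/dank.og/ — σ1 onset /d/, coda /nk/ (3→1 falls) ok; σ2 onset /∅/, coda /g/ ok → licit
/virn.dga/ — σ1 onset /v/, coda /rn/ (4→3 falls) ok; σ2 onset /dg/ (2C), coda /∅/ ok → licit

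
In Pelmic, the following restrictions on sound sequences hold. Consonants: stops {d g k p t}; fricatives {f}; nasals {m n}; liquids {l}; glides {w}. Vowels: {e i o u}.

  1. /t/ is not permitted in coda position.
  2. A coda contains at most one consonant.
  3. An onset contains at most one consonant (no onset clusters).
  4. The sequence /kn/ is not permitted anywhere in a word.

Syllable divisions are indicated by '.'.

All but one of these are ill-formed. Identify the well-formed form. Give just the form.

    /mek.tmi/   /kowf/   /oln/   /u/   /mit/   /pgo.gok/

/u/

/mek.tmi/ — violates constraint 3: syllable 2 onset /tm/ has 2 consonants (> 1) → ill-formed
/kowf/ — violates constraint 2: syllable 1 coda /wf/ has 2 consonants (> 1) → ill-formed
/oln/ — violates constraint 2: syllable 1 coda /ln/ has 2 consonants (> 1) → ill-formed
/u/ — σ1 onset /∅/, coda /∅/ ok → well-formed
/mit/ — violates constraint 1: syllable 1 coda contains /t/ → ill-formed
/pgo.gok/ — violates constraint 3: syllable 1 onset /pg/ has 2 consonants (> 1) → ill-formed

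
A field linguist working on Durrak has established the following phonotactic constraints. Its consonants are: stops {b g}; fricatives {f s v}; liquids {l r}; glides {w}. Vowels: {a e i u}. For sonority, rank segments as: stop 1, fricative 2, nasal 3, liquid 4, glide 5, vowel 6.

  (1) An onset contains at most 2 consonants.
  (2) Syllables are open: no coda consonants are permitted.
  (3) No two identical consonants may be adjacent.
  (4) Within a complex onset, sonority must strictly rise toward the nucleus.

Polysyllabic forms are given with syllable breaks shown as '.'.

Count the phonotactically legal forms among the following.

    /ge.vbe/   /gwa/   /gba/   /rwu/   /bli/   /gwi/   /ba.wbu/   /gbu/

/ge.vbe/ — violates constraint 4: syllable 2 onset /vb/: /v/ (fricative, 2) → /b/ (stop, 1) does not rise → phonotactically illegal
/gwa/ — σ1 onset /gw/ (1→5 rises), coda /∅/ ok → phonotactically legal
/gba/ — violates constraint 4: syllable 1 onset /gb/: /g/ (stop, 1) → /b/ (stop, 1) does not rise → phonotactically illegal
/rwu/ — σ1 onset /rw/ (4→5 rises), coda /∅/ ok → phonotactically legal
/bli/ — σ1 onset /bl/ (1→4 rises), coda /∅/ ok → phonotactically legal
/gwi/ — σ1 onset /gw/ (1→5 rises), coda /∅/ ok → phonotactically legal
/ba.wbu/ — violates constraint 4: syllable 2 onset /wb/: /w/ (glide, 5) → /b/ (stop, 1) does not rise → phonotactically illegal
/gbu/ — violates constraint 4: syllable 1 onset /gb/: /g/ (stop, 1) → /b/ (stop, 1) does not rise → phonotactically illegal
Phonotactically legal: /gwa/, /rwu/, /bli/, /gwi/ → 4.

4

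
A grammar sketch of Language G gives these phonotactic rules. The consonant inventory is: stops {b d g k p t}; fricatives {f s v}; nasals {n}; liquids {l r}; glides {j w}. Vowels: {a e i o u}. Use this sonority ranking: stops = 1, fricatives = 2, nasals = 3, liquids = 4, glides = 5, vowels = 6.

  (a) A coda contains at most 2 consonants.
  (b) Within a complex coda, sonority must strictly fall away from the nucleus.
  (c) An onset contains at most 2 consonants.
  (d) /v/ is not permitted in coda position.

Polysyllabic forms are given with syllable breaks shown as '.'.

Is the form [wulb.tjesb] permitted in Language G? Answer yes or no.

yes

[wulb.tjesb] — σ1 onset /w/, coda /lb/ (4→1 falls) ok; σ2 onset /tj/ (2C), coda /sb/ (2→1 falls) ok → permitted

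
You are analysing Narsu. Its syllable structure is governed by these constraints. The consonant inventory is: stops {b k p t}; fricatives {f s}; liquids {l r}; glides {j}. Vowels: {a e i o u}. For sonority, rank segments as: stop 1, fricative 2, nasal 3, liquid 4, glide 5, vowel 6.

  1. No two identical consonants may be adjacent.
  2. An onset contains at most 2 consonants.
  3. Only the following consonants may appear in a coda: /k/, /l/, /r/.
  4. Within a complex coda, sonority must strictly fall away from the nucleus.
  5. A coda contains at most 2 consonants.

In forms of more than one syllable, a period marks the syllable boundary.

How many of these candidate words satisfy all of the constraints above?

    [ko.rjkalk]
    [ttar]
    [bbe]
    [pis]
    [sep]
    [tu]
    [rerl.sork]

[ko.rjkalk] — violates constraint 2: syllable 2 onset /rjk/ has 3 consonants (> 2) → ill-formed
[ttar] — violates constraint 1: adjacent identical consonants /tt/ → ill-formed
[bbe] — violates constraint 1: adjacent identical consonants /bb/ → ill-formed
[pis] — violates constraint 3: syllable 1 coda contains /s/, which is not a licensed coda consonant → ill-formed
[sep] — violates constraint 3: syllable 1 coda contains /p/, which is not a licensed coda consonant → ill-formed
[tu] — σ1 onset /t/, coda /∅/ ok → well-formed
[rerl.sork] — violates constraint 4: syllable 1 coda /rl/: /r/ (liquid, 4) → /l/ (liquid, 4) does not fall → ill-formed
Well-formed: [tu] → 1.

1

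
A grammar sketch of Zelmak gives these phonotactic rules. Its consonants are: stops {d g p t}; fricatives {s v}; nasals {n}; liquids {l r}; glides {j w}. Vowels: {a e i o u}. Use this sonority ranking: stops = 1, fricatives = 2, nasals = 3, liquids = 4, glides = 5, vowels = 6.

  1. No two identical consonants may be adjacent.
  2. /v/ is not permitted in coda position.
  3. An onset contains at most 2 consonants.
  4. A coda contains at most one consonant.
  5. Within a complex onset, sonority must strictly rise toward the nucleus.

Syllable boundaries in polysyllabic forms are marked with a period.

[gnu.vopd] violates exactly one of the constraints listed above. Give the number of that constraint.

4

[gnu.vopd]: syllable 2 coda /pd/ has 2 consonants (> 1).
This is a violation of constraint 4: "A coda contains at most one consonant."
The remaining constraints (1, 2, 3, 5) are satisfied.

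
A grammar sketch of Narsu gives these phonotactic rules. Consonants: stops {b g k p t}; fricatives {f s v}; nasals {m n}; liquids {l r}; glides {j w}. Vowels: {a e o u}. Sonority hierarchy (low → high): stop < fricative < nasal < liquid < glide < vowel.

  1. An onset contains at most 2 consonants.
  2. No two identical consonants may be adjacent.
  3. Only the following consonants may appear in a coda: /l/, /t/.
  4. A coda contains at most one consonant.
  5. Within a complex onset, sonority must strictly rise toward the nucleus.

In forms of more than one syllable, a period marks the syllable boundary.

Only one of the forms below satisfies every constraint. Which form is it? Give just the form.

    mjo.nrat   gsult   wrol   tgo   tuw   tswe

mjo.nrat

mjo.nrat — σ1 onset /mj/ (3→5 rises), coda /∅/ ok; σ2 onset /nr/ (3→4 rises), coda /t/ ok → well-formed
gsult — violates constraint 4: syllable 1 coda /lt/ has 2 consonants (> 1) → ill-formed
wrol — violates constraint 5: syllable 1 onset /wr/: /w/ (glide, 5) → /r/ (liquid, 4) does not rise → ill-formed
tgo — violates constraint 5: syllable 1 onset /tg/: /t/ (stop, 1) → /g/ (stop, 1) does not rise → ill-formed
tuw — violates constraint 3: syllable 1 coda contains /w/, which is not a licensed coda consonant → ill-formed
tswe — violates constraint 1: syllable 1 onset /tsw/ has 3 consonants (> 2) → ill-formed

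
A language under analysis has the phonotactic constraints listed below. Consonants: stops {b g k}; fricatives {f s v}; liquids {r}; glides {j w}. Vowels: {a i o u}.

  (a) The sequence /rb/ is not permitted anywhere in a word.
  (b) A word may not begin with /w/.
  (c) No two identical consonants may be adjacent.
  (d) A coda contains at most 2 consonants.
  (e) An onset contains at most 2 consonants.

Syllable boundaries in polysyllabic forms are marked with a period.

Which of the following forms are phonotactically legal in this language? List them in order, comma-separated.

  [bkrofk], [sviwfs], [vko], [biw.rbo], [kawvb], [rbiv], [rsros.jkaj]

[vko]

[bkrofk] — violates constraint (e): syllable 1 onset /bkr/ has 3 consonants (> 2) → phonotactically illegal
[sviwfs] — violates constraint (d): syllable 1 coda /wfs/ has 3 consonants (> 2) → phonotactically illegal
[vko] — σ1 onset /vk/ (2C), coda /∅/ ok → phonotactically legal
[biw.rbo] — violates constraint (a): contains banned sequence /rb/ → phonotactically illegal
[kawvb] — violates constraint (d): syllable 1 coda /wvb/ has 3 consonants (> 2) → phonotactically illegal
[rbiv] — violates constraint (a): contains banned sequence /rb/ → phonotactically illegal
[rsros.jkaj] — violates constraint (e): syllable 1 onset /rsr/ has 3 consonants (> 2) → phonotactically illegal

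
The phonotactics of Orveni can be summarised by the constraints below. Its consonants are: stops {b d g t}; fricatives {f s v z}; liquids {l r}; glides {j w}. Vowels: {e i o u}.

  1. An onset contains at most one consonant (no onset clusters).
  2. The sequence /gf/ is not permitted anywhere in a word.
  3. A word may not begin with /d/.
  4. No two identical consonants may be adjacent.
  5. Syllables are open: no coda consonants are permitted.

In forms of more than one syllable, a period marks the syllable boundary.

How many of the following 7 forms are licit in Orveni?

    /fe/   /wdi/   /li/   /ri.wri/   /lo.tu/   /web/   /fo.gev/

3

/fe/ — σ1 onset /f/, coda /∅/ ok → licit
/wdi/ — violates constraint 1: syllable 1 onset /wd/ has 2 consonants (> 1) → illicit
/li/ — σ1 onset /l/, coda /∅/ ok → licit
/ri.wri/ — violates constraint 1: syllable 2 onset /wr/ has 2 consonants (> 1) → illicit
/lo.tu/ — σ1 onset /l/, coda /∅/ ok; σ2 onset /t/, coda /∅/ ok → licit
/web/ — violates constraint 5: syllable 1 coda /b/ has 1 consonant (> 0) → illicit
/fo.gev/ — violates constraint 5: syllable 2 coda /v/ has 1 consonant (> 0) → illicit
Licit: /fe/, /li/, /lo.tu/ → 3.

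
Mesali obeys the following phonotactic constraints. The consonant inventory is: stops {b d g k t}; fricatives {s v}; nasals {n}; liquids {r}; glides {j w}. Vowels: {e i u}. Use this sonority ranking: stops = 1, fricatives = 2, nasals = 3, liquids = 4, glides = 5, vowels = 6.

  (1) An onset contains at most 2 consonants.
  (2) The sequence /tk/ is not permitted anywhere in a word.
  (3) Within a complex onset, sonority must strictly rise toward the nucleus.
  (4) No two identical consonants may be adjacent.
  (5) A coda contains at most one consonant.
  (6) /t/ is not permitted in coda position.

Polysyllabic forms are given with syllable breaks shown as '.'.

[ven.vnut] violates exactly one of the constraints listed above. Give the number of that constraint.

6

[ven.vnut]: syllable 2 coda contains /t/.
This is a violation of constraint 6: "/t/ is not permitted in coda position."
The remaining constraints (1, 2, 3, 4, 5) are satisfied.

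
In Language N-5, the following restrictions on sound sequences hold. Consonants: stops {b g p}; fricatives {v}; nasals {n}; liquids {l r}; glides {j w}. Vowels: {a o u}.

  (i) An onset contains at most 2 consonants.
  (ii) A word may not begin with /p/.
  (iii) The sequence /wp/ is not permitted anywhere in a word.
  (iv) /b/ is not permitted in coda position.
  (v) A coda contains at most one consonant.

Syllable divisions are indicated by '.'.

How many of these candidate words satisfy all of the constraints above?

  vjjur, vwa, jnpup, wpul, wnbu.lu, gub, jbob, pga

vjjur — violates constraint (i): syllable 1 onset /vjj/ has 3 consonants (> 2) → phonotactically illegal
vwa — σ1 onset /vw/ (2C), coda /∅/ ok → phonotactically legal
jnpup — violates constraint (i): syllable 1 onset /jnp/ has 3 consonants (> 2) → phonotactically illegal
wpul — violates constraint (iii): contains banned sequence /wp/ → phonotactically illegal
wnbu.lu — violates constraint (i): syllable 1 onset /wnb/ has 3 consonants (> 2) → phonotactically illegal
gub — violates constraint (iv): syllable 1 coda contains /b/ → phonotactically illegal
jbob — violates constraint (iv): syllable 1 coda contains /b/ → phonotactically illegal
pga — violates constraint (ii): word begins with /p/ → phonotactically illegal
Phonotactically legal: vwa → 1.

1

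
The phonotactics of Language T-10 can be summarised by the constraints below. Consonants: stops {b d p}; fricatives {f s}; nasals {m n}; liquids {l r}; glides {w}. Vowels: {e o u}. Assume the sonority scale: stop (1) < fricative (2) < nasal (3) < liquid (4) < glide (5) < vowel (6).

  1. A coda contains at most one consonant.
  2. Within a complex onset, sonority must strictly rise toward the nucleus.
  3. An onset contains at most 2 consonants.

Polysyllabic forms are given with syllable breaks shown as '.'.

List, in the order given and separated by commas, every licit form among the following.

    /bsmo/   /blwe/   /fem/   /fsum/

/bsmo/ — violates constraint 3: syllable 1 onset /bsm/ has 3 consonants (> 2) → illicit
/blwe/ — violates constraint 3: syllable 1 onset /blw/ has 3 consonants (> 2) → illicit
/fem/ — σ1 onset /f/, coda /m/ ok → licit
/fsum/ — violates constraint 2: syllable 1 onset /fs/: /f/ (fricative, 2) → /s/ (fricative, 2) does not rise → illicit

/fem/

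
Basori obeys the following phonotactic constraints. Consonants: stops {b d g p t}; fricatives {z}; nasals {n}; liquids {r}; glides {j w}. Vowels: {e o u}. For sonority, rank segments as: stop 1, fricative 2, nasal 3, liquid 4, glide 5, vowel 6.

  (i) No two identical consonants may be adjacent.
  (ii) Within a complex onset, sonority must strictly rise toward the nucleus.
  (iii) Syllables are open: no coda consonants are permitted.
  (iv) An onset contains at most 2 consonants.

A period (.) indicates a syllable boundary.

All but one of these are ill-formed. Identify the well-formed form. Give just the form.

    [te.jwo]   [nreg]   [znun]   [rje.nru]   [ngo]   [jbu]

[te.jwo] — violates constraint (ii): syllable 2 onset /jw/: /j/ (glide, 5) → /w/ (glide, 5) does not rise → ill-formed
[nreg] — violates constraint (iii): syllable 1 coda /g/ has 1 consonant (> 0) → ill-formed
[znun] — violates constraint (iii): syllable 1 coda /n/ has 1 consonant (> 0) → ill-formed
[rje.nru] — σ1 onset /rj/ (4→5 rises), coda /∅/ ok; σ2 onset /nr/ (3→4 rises), coda /∅/ ok → well-formed
[ngo] — violates constraint (ii): syllable 1 onset /ng/: /n/ (nasal, 3) → /g/ (stop, 1) does not rise → ill-formed
[jbu] — violates constraint (ii): syllable 1 onset /jb/: /j/ (glide, 5) → /b/ (stop, 1) does not rise → ill-formed

[rje.nru]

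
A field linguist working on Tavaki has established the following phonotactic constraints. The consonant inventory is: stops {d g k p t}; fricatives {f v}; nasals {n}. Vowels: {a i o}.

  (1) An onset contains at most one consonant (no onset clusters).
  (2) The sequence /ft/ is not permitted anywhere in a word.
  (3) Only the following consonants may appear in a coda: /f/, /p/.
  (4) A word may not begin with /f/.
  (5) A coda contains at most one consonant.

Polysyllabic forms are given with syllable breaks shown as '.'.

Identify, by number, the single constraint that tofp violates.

5

tofp: syllable 1 coda /fp/ has 2 consonants (> 1).
This is a violation of constraint 5: "A coda contains at most one consonant."
The remaining constraints (1, 2, 3, 4) are satisfied.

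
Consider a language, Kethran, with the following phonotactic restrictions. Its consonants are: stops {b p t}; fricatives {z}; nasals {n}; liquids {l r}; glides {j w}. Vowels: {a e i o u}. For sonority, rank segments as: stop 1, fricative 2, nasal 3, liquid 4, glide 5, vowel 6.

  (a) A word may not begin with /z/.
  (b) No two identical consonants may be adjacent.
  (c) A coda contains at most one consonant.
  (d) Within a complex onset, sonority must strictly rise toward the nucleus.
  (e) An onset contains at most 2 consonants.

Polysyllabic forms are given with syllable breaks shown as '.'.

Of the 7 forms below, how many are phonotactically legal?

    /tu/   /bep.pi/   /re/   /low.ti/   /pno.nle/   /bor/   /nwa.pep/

6

/tu/ — σ1 onset /t/, coda /∅/ ok → phonotactically legal
/bep.pi/ — violates constraint (b): adjacent identical consonants /pp/ → phonotactically illegal
/re/ — σ1 onset /r/, coda /∅/ ok → phonotactically legal
/low.ti/ — σ1 onset /l/, coda /w/ ok; σ2 onset /t/, coda /∅/ ok → phonotactically legal
/pno.nle/ — σ1 onset /pn/ (1→3 rises), coda /∅/ ok; σ2 onset /nl/ (3→4 rises), coda /∅/ ok → phonotactically legal
/bor/ — σ1 onset /b/, coda /r/ ok → phonotactically legal
/nwa.pep/ — σ1 onset /nw/ (3→5 rises), coda /∅/ ok; σ2 onset /p/, coda /p/ ok → phonotactically legal
Phonotactically legal: /tu/, /re/, /low.ti/, /pno.nle/, /bor/, /nwa.pep/ → 6.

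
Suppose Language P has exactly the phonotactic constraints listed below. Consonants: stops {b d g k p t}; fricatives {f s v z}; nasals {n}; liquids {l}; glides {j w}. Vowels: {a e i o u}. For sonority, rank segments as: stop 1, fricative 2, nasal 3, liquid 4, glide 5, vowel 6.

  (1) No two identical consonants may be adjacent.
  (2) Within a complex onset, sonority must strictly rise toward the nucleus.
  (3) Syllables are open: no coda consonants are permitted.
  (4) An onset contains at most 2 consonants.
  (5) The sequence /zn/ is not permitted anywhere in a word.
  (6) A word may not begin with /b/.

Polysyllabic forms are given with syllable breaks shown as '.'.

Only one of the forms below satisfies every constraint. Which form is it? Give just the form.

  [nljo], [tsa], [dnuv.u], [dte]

[nljo] — violates constraint 4: syllable 1 onset /nlj/ has 3 consonants (> 2) → ill-formed
[tsa] — σ1 onset /ts/ (1→2 rises), coda /∅/ ok → well-formed
[dnuv.u] — violates constraint 3: syllable 1 coda /v/ has 1 consonant (> 0) → ill-formed
[dte] — violates constraint 2: syllable 1 onset /dt/: /d/ (stop, 1) → /t/ (stop, 1) does not rise → ill-formed

[tsa]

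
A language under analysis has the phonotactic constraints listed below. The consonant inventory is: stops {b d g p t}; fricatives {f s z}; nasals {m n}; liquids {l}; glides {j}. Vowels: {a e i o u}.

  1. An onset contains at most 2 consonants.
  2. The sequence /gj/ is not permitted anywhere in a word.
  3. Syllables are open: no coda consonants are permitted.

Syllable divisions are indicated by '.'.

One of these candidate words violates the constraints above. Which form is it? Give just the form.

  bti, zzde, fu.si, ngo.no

bti — σ1 onset /bt/ (2C), coda /∅/ ok → permitted
zzde — violates constraint 1: syllable 1 onset /zzd/ has 3 consonants (> 2) → not permitted
fu.si — σ1 onset /f/, coda /∅/ ok; σ2 onset /s/, coda /∅/ ok → permitted
ngo.no — σ1 onset /ng/ (2C), coda /∅/ ok; σ2 onset /n/, coda /∅/ ok → permitted

zzde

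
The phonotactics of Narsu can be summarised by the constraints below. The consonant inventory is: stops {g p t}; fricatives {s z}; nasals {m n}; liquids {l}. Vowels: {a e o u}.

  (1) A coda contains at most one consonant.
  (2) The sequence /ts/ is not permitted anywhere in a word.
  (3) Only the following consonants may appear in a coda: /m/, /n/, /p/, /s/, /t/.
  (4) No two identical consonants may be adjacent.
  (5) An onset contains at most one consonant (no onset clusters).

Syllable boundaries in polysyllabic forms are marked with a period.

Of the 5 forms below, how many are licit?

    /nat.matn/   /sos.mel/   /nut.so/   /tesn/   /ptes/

/nat.matn/ — violates constraint 1: syllable 2 coda /tn/ has 2 consonants (> 1) → illicit
/sos.mel/ — violates constraint 3: syllable 2 coda contains /l/, which is not a licensed coda consonant → illicit
/nut.so/ — violates constraint 2: contains banned sequence /ts/ → illicit
/tesn/ — violates constraint 1: syllable 1 coda /sn/ has 2 consonants (> 1) → illicit
/ptes/ — violates constraint 5: syllable 1 onset /pt/ has 2 consonants (> 1) → illicit
No form is licit → 0.

0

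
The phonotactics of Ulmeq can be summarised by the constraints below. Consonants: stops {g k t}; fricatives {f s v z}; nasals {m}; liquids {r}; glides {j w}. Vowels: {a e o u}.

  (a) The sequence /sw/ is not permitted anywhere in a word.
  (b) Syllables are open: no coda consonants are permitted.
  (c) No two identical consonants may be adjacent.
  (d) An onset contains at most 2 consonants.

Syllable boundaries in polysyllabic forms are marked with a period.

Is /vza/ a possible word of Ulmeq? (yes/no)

/vza/ — σ1 onset /vz/ (2C), coda /∅/ ok → well-formed

yes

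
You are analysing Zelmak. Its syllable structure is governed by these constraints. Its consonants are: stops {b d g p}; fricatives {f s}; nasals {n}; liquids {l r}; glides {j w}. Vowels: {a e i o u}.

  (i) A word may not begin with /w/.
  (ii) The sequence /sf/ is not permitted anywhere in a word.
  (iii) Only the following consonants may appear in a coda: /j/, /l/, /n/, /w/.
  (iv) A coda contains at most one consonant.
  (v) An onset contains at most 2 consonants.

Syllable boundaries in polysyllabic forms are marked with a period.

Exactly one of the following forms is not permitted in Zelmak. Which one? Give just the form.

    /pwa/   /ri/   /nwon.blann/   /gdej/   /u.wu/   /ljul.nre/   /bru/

/pwa/ — σ1 onset /pw/ (2C), coda /∅/ ok → permitted
/ri/ — σ1 onset /r/, coda /∅/ ok → permitted
/nwon.blann/ — violates constraint (iv): syllable 2 coda /nn/ has 2 consonants (> 1) → not permitted
/gdej/ — σ1 onset /gd/ (2C), coda /j/ ok → permitted
/u.wu/ — σ1 onset /∅/, coda /∅/ ok; σ2 onset /w/, coda /∅/ ok → permitted
/ljul.nre/ — σ1 onset /lj/ (2C), coda /l/ ok; σ2 onset /nr/ (2C), coda /∅/ ok → permitted
/bru/ — σ1 onset /br/ (2C), coda /∅/ ok → permitted

/nwon.blann/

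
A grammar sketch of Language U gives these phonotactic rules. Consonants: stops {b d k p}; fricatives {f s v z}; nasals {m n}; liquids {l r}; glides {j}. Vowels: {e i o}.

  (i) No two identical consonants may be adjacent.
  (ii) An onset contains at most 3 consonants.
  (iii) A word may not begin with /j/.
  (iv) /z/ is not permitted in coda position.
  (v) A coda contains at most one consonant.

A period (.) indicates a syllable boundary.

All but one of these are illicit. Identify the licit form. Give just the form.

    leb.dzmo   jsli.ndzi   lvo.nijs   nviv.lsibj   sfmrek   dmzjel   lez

leb.dzmo — σ1 onset /l/, coda /b/ ok; σ2 onset /dzm/ (3C), coda /∅/ ok → licit
jsli.ndzi — violates constraint (iii): word begins with /j/ → illicit
lvo.nijs — violates constraint (v): syllable 2 coda /js/ has 2 consonants (> 1) → illicit
nviv.lsibj — violates constraint (v): syllable 2 coda /bj/ has 2 consonants (> 1) → illicit
sfmrek — violates constraint (ii): syllable 1 onset /sfmr/ has 4 consonants (> 3) → illicit
dmzjel — violates constraint (ii): syllable 1 onset /dmzj/ has 4 consonants (> 3) → illicit
lez — violates constraint (iv): syllable 1 coda contains /z/ → illicit

leb.dzmo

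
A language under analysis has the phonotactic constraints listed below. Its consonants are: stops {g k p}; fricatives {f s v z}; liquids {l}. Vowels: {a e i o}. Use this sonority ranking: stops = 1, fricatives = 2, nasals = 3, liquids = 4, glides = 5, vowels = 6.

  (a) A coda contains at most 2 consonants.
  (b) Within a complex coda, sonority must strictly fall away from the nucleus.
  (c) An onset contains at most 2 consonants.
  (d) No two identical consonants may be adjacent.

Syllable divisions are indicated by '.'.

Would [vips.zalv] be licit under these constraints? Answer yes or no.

[vips.zalv] — violates constraint (b): syllable 1 coda /ps/: /p/ (stop, 1) → /s/ (fricative, 2) does not fall → illicit

no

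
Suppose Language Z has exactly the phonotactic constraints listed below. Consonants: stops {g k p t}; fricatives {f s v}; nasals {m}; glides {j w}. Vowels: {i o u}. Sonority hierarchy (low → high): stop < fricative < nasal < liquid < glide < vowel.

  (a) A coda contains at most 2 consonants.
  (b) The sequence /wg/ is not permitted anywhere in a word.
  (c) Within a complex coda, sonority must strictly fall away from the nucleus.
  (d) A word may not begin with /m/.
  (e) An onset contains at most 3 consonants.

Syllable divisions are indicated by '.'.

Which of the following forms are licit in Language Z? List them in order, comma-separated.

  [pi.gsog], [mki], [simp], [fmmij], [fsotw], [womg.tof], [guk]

[pi.gsog], [simp], [fmmij], [womg.tof], [guk]

[pi.gsog] — σ1 onset /p/, coda /∅/ ok; σ2 onset /gs/ (2C), coda /g/ ok → licit
[mki] — violates constraint (d): word begins with /m/ → illicit
[simp] — σ1 onset /s/, coda /mp/ (3→1 falls) ok → licit
[fmmij] — σ1 onset /fmm/ (3C), coda /j/ ok → licit
[fsotw] — violates constraint (c): syllable 1 coda /tw/: /t/ (stop, 1) → /w/ (glide, 5) does not fall → illicit
[womg.tof] — σ1 onset /w/, coda /mg/ (3→1 falls) ok; σ2 onset /t/, coda /f/ ok → licit
[guk] — σ1 onset /g/, coda /k/ ok → licit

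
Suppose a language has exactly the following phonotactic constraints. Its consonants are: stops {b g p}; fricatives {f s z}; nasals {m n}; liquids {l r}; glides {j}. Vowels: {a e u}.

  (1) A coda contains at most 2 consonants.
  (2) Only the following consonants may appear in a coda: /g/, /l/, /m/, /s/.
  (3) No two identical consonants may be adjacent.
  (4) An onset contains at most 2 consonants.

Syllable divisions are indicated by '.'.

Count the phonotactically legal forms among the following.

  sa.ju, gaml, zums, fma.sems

sa.ju — σ1 onset /s/, coda /∅/ ok; σ2 onset /j/, coda /∅/ ok → phonotactically legal
gaml — σ1 onset /g/, coda /ml/ (2C) ok → phonotactically legal
zums — σ1 onset /z/, coda /ms/ (2C) ok → phonotactically legal
fma.sems — σ1 onset /fm/ (2C), coda /∅/ ok; σ2 onset /s/, coda /ms/ (2C) ok → phonotactically legal
Phonotactically legal: sa.ju, gaml, zums, fma.sems → 4.

4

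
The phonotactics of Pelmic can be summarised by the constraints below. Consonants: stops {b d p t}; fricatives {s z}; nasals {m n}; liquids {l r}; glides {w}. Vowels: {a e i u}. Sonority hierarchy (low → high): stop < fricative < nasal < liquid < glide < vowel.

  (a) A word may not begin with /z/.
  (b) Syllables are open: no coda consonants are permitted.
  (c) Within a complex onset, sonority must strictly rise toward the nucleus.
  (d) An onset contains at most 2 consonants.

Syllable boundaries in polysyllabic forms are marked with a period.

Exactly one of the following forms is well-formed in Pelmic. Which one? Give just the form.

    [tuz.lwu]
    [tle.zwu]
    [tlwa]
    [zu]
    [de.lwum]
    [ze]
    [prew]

[tuz.lwu] — violates constraint (b): syllable 1 coda /z/ has 1 consonant (> 0) → ill-formed
[tle.zwu] — σ1 onset /tl/ (1→4 rises), coda /∅/ ok; σ2 onset /zw/ (2→5 rises), coda /∅/ ok → well-formed
[tlwa] — violates constraint (d): syllable 1 onset /tlw/ has 3 consonants (> 2) → ill-formed
[zu] — violates constraint (a): word begins with /z/ → ill-formed
[de.lwum] — violates constraint (b): syllable 2 coda /m/ has 1 consonant (> 0) → ill-formed
[ze] — violates constraint (a): word begins with /z/ → ill-formed
[prew] — violates constraint (b): syllable 1 coda /w/ has 1 consonant (> 0) → ill-formed

[tle.zwu]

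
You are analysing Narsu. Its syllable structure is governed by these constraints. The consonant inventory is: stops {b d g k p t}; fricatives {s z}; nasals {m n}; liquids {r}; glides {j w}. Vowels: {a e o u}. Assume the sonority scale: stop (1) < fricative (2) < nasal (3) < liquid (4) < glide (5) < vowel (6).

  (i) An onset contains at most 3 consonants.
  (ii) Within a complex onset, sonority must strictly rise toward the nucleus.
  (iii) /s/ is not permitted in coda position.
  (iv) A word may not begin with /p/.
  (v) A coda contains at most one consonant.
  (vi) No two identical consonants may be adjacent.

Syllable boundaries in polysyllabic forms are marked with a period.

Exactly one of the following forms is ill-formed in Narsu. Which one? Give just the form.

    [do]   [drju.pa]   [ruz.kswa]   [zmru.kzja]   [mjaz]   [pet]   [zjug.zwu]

[do] — σ1 onset /d/, coda /∅/ ok → well-formed
[drju.pa] — σ1 onset /drj/ (1→4→5 rises), coda /∅/ ok; σ2 onset /p/, coda /∅/ ok → well-formed
[ruz.kswa] — σ1 onset /r/, coda /z/ ok; σ2 onset /ksw/ (1→2→5 rises), coda /∅/ ok → well-formed
[zmru.kzja] — σ1 onset /zmr/ (2→3→4 rises), coda /∅/ ok; σ2 onset /kzj/ (1→2→5 rises), coda /∅/ ok → well-formed
[mjaz] — σ1 onset /mj/ (3→5 rises), coda /z/ ok → well-formed
[pet] — violates constraint (iv): word begins with /p/ → ill-formed
[zjug.zwu] — σ1 onset /zj/ (2→5 rises), coda /g/ ok; σ2 onset /zw/ (2→5 rises), coda /∅/ ok → well-formed

[pet]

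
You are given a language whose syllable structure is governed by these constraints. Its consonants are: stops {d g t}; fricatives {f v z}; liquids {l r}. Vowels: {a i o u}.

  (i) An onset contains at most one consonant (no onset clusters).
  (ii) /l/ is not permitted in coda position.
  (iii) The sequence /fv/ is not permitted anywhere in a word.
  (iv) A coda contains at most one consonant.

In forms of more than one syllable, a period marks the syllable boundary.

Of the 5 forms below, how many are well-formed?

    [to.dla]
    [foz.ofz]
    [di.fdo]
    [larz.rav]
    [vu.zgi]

0

[to.dla] — violates constraint (i): syllable 2 onset /dl/ has 2 consonants (> 1) → ill-formed
[foz.ofz] — violates constraint (iv): syllable 2 coda /fz/ has 2 consonants (> 1) → ill-formed
[di.fdo] — violates constraint (i): syllable 2 onset /fd/ has 2 consonants (> 1) → ill-formed
[larz.rav] — violates constraint (iv): syllable 1 coda /rz/ has 2 consonants (> 1) → ill-formed
[vu.zgi] — violates constraint (i): syllable 2 onset /zg/ has 2 consonants (> 1) → ill-formed
No form is well-formed → 0.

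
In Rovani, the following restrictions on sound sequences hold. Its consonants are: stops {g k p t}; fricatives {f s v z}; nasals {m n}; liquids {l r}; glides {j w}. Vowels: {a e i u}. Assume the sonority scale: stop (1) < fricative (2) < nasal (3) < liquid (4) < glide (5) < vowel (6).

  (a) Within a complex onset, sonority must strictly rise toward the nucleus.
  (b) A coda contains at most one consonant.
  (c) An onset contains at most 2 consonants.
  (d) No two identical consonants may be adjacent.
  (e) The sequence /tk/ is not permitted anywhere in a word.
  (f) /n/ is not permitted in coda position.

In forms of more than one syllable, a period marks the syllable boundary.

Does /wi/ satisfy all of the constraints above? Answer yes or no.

/wi/ — σ1 onset /w/, coda /∅/ ok → well-formed

yes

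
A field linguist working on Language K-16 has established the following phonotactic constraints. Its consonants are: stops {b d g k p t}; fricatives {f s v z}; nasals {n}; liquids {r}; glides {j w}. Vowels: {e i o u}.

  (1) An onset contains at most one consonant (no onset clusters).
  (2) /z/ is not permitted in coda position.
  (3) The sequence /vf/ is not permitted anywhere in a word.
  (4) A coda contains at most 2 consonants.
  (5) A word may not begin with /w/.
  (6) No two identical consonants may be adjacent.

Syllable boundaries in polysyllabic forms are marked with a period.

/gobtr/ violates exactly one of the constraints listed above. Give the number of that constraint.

4

/gobtr/: syllable 1 coda /btr/ has 3 consonants (> 2).
This is a violation of constraint 4: "A coda contains at most 2 consonants."
The remaining constraints (1, 2, 3, 5, 6) are satisfied.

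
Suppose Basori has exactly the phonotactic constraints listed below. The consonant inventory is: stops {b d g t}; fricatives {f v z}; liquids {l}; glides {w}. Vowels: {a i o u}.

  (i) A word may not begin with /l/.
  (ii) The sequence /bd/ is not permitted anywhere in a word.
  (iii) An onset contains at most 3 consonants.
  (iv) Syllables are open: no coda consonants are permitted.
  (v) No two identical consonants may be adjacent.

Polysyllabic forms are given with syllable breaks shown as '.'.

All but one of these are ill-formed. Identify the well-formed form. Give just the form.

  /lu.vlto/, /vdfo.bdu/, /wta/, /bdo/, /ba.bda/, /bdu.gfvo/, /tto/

/wta/

/lu.vlto/ — violates constraint (i): word begins with /l/ → ill-formed
/vdfo.bdu/ — violates constraint (ii): contains banned sequence /bd/ → ill-formed
/wta/ — σ1 onset /wt/ (2C), coda /∅/ ok → well-formed
/bdo/ — violates constraint (ii): contains banned sequence /bd/ → ill-formed
/ba.bda/ — violates constraint (ii): contains banned sequence /bd/ → ill-formed
/bdu.gfvo/ — violates constraint (ii): contains banned sequence /bd/ → ill-formed
/tto/ — violates constraint (v): adjacent identical consonants /tt/ → ill-formed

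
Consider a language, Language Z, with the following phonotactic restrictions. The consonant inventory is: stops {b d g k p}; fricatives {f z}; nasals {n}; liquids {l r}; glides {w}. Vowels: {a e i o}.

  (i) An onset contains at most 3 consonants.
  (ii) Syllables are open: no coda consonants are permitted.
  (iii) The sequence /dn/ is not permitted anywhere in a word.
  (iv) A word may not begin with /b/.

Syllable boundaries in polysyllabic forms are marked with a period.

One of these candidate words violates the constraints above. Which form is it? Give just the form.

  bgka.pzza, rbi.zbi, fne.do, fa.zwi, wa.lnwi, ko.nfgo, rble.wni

bgka.pzza

bgka.pzza — violates constraint (iv): word begins with /b/ → not permitted
rbi.zbi — σ1 onset /rb/ (2C), coda /∅/ ok; σ2 onset /zb/ (2C), coda /∅/ ok → permitted
fne.do — σ1 onset /fn/ (2C), coda /∅/ ok; σ2 onset /d/, coda /∅/ ok → permitted
fa.zwi — σ1 onset /f/, coda /∅/ ok; σ2 onset /zw/ (2C), coda /∅/ ok → permitted
wa.lnwi — σ1 onset /w/, coda /∅/ ok; σ2 onset /lnw/ (3C), coda /∅/ ok → permitted
ko.nfgo — σ1 onset /k/, coda /∅/ ok; σ2 onset /nfg/ (3C), coda /∅/ ok → permitted
rble.wni — σ1 onset /rbl/ (3C), coda /∅/ ok; σ2 onset /wn/ (2C), coda /∅/ ok → permitted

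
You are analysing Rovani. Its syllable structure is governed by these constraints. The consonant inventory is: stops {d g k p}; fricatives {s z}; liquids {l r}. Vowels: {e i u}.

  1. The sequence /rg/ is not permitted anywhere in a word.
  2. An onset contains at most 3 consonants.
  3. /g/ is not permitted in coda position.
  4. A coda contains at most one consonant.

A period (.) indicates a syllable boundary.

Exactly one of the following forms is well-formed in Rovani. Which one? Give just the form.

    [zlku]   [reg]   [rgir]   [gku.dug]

[zlku]

[zlku] — σ1 onset /zlk/ (3C), coda /∅/ ok → well-formed
[reg] — violates constraint 3: syllable 1 coda contains /g/ → ill-formed
[rgir] — violates constraint 1: contains banned sequence /rg/ → ill-formed
[gku.dug] — violates constraint 3: syllable 2 coda contains /g/ → ill-formed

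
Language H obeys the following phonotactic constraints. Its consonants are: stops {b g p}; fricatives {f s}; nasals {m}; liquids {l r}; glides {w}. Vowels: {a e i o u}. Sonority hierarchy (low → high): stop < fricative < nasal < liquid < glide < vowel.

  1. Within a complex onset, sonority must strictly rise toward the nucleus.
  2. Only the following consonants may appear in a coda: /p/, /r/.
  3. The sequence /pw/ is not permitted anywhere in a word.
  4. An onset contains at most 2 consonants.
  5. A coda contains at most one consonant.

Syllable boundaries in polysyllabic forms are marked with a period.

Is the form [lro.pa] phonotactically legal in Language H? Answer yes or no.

[lro.pa] — violates constraint 1: syllable 1 onset /lr/: /l/ (liquid, 4) → /r/ (liquid, 4) does not rise → phonotactically illegal

no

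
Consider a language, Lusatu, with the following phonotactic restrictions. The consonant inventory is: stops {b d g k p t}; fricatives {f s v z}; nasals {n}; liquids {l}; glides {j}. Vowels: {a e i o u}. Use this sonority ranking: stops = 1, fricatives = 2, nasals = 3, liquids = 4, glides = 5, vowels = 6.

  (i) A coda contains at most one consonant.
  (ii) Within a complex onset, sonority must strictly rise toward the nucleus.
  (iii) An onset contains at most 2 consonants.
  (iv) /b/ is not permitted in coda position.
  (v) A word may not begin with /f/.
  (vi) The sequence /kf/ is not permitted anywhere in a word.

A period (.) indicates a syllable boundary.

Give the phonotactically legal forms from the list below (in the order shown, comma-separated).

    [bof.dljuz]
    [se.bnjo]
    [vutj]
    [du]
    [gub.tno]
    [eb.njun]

[bof.dljuz] — violates constraint (iii): syllable 2 onset /dlj/ has 3 consonants (> 2) → phonotactically illegal
[se.bnjo] — violates constraint (iii): syllable 2 onset /bnj/ has 3 consonants (> 2) → phonotactically illegal
[vutj] — violates constraint (i): syllable 1 coda /tj/ has 2 consonants (> 1) → phonotactically illegal
[du] — σ1 onset /d/, coda /∅/ ok → phonotactically legal
[gub.tno] — violates constraint (iv): syllable 1 coda contains /b/ → phonotactically illegal
[eb.njun] — violates constraint (iv): syllable 1 coda contains /b/ → phonotactically illegal

[du]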